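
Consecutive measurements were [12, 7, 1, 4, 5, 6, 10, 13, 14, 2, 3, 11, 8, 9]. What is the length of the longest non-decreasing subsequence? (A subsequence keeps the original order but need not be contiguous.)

Track the smallest tail for each achievable length (allowing ties):
12 → extends → [12]
7 → replaces 12 → [7]
1 → replaces 7 → [1]
4 → extends → [1, 4]
5 → extends → [1, 4, 5]
6 → extends → [1, 4, 5, 6]
10 → extends → [1, 4, 5, 6, 10]
13 → extends → [1, 4, 5, 6, 10, 13]
14 → extends → [1, 4, 5, 6, 10, 13, 14]
2 → replaces 4 → [1, 2, 5, 6, 10, 13, 14]
3 → replaces 5 → [1, 2, 3, 6, 10, 13, 14]
11 → replaces 13 → [1, 2, 3, 6, 10, 11, 14]
8 → replaces 10 → [1, 2, 3, 6, 8, 11, 14]
9 → replaces 11 → [1, 2, 3, 6, 8, 9, 14]
Seven tails, so the longest non-decreasing subsequence has length 7 (e.g. 1, 4, 5, 6, 10, 13, 14).

7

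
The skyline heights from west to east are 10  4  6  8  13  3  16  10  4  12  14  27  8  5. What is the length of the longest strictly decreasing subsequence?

Negate each value so 'decreasing' becomes 'increasing', then run patience tails on the negated sequence:
-10 → extends → [-10]
-4 → extends → [-10, -4]
-6 → replaces -4 → [-10, -6]
-8 → replaces -6 → [-10, -8]
-13 → replaces -10 → [-13, -8]
-3 → extends → [-13, -8, -3]
-16 → replaces -13 → [-16, -8, -3]
-10 → replaces -8 → [-16, -10, -3]
-4 → replaces -3 → [-16, -10, -4]
-12 → replaces -10 → [-16, -12, -4]
-14 → replaces -12 → [-16, -14, -4]
-27 → replaces -16 → [-27, -14, -4]
-8 → replaces -4 → [-27, -14, -8]
-5 → extends → [-27, -14, -8, -5]
Four tails, so the longest strictly decreasing subsequence of the original has length 4.

4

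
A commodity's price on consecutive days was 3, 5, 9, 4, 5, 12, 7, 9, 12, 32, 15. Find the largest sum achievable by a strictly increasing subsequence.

Let S[i] be the best sum of a strictly increasing subsequence ending at i:
i:      1  2  3  4  5  6  7  8  9 10 11
a[i]:   3  5  9  4  5 12  7  9 12 32 15
S:      3  8 17  7 12 29 19 28 40 72 55
Maximum is 72 (e.g. 3 + 4 + 5 + 7 + 9 + 12 + 32).

72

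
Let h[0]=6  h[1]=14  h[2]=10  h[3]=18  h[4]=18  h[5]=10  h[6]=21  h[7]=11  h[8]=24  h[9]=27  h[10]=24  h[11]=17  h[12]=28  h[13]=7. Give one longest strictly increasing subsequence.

6, 14, 18, 21, 24, 27, 28

Patience tails give the LIS length; then backtrack through the dp parents:
6 → extends → [6]
14 → extends → [6, 14]
10 → replaces 14 → [6, 10]
18 → extends → [6, 10, 18]
18 → already a tail → [6, 10, 18]
10 → already a tail → [6, 10, 18]
21 → extends → [6, 10, 18, 21]
11 → replaces 18 → [6, 10, 11, 21]
24 → extends → [6, 10, 11, 21, 24]
27 → extends → [6, 10, 11, 21, 24, 27]
24 → already a tail → [6, 10, 11, 21, 24, 27]
17 → replaces 21 → [6, 10, 11, 17, 24, 27]
28 → extends → [6, 10, 11, 17, 24, 27, 28]
7 → replaces 10 → [6, 7, 11, 17, 24, 27, 28]
Length 7; one witness is 6, 14, 18, 21, 24, 27, 28.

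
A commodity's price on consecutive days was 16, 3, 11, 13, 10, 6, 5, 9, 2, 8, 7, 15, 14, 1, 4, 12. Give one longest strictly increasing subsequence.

3, 11, 13, 15

Patience tails give the LIS length; then backtrack through the dp parents:
16 → extends → [16]
3 → replaces 16 → [3]
11 → extends → [3, 11]
13 → extends → [3, 11, 13]
10 → replaces 11 → [3, 10, 13]
6 → replaces 10 → [3, 6, 13]
5 → replaces 6 → [3, 5, 13]
9 → replaces 13 → [3, 5, 9]
2 → replaces 3 → [2, 5, 9]
8 → replaces 9 → [2, 5, 8]
7 → replaces 8 → [2, 5, 7]
15 → extends → [2, 5, 7, 15]
14 → replaces 15 → [2, 5, 7, 14]
1 → replaces 2 → [1, 5, 7, 14]
4 → replaces 5 → [1, 4, 7, 14]
12 → replaces 14 → [1, 4, 7, 12]
Length 4; one witness is 3, 11, 13, 15.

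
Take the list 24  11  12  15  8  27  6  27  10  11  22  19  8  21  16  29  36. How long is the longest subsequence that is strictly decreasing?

4

Let dp[i] be the longest strictly decreasing subsequence ending at i:
i:      1  2  3  4  5  6  7  8  9 10 11 12 13 14 15 16 17
a[i]:  24 11 12 15  8 27  6 27 10 11 22 19  8 21 16 29 36
dp:     1  2  2  2  3  1  4  1  3  3  2  3  4  3  4  1  1
Maximum is 4.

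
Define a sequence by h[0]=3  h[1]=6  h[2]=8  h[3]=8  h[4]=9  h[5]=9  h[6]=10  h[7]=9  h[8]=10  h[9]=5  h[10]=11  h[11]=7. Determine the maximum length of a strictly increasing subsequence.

Track the smallest tail for each achievable length (strict):
3 → extends → [3]
6 → extends → [3, 6]
8 → extends → [3, 6, 8]
8 → already a tail → [3, 6, 8]
9 → extends → [3, 6, 8, 9]
9 → already a tail → [3, 6, 8, 9]
10 → extends → [3, 6, 8, 9, 10]
9 → already a tail → [3, 6, 8, 9, 10]
10 → already a tail → [3, 6, 8, 9, 10]
5 → replaces 6 → [3, 5, 8, 9, 10]
11 → extends → [3, 5, 8, 9, 10, 11]
7 → replaces 8 → [3, 5, 7, 9, 10, 11]
Six tails, so the longest strictly increasing subsequence has length 6 (e.g. 3, 6, 8, 9, 10, 11).

6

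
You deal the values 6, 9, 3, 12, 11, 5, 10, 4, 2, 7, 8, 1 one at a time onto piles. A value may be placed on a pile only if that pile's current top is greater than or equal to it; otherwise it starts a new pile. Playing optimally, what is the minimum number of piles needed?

The minimum number of non-increasing subsequences covering a sequence equals the length of its longest strictly increasing subsequence.
LIS length is 4 (e.g. 3, 5, 7, 8), so 4 piles are needed.

4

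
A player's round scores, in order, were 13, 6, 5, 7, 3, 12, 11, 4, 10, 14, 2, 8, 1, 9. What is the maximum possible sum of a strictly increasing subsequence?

Let S[i] be the best sum of a strictly increasing subsequence ending at i:
i:      1  2  3  4  5  6  7  8  9 10 11 12 13 14
a[i]:  13  6  5  7  3 12 11  4 10 14  2  8  1  9
S:     13  6  5 13  3 25 24  7 23 39  2 21  1 30
Maximum is 39 (e.g. 6 + 7 + 12 + 14).

39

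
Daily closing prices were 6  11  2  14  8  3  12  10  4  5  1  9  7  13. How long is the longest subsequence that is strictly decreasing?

5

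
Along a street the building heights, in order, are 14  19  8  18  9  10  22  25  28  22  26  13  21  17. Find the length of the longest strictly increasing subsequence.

6

Let dp[i] be the length of the longest such subsequence ending at index i:
i:      1  2  3  4  5  6  7  8  9 10 11 12 13 14
a[i]:  14 19  8 18  9 10 22 25 28 22 26 13 21 17
dp:     1  2  1  2  2  3  4  5  6  4  6  4  5  5
Maximum dp value is 6.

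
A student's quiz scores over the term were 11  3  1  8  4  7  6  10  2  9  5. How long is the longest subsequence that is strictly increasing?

4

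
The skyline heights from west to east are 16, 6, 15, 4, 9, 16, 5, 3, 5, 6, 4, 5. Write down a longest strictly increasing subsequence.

Patience tails give the LIS length; then backtrack through the dp parents:
16 → extends → [16]
6 → replaces 16 → [6]
15 → extends → [6, 15]
4 → replaces 6 → [4, 15]
9 → replaces 15 → [4, 9]
16 → extends → [4, 9, 16]
5 → replaces 9 → [4, 5, 16]
3 → replaces 4 → [3, 5, 16]
5 → already a tail → [3, 5, 16]
6 → replaces 16 → [3, 5, 6]
4 → replaces 5 → [3, 4, 6]
5 → replaces 6 → [3, 4, 5]
Length 3; one witness is 6, 15, 16.

6, 15, 16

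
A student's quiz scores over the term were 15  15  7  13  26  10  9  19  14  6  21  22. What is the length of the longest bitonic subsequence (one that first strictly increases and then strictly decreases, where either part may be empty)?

6

inc[i] = longest strictly increasing subsequence ending at i; dec[i] = longest strictly decreasing subsequence starting at i:
i:      1  2  3  4  5  6  7  8  9 10 11 12
a[i]:  15 15  7 13 26 10  9 19 14  6 21 22
inc:    1  1  1  2  3  2  2  3  3  1  4  5
dec:    5  5  2  4  4  3  2  3  2  1  1  1
Best peak at i=5 (value 26): inc=3, dec=4, length 3+4−1 = 6.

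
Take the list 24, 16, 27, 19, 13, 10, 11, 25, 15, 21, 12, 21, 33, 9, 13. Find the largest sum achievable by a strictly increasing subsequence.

93

Let S[i] be the best sum of a strictly increasing subsequence ending at i:
i:      1  2  3  4  5  6  7  8  9 10 11 12 13 14 15
a[i]:  24 16 27 19 13 10 11 25 15 21 12 21 33  9 13
S:     24 16 51 35 13 10 21 60 36 57 33 57 93  9 46
Maximum is 93 (e.g. 16 + 19 + 25 + 33).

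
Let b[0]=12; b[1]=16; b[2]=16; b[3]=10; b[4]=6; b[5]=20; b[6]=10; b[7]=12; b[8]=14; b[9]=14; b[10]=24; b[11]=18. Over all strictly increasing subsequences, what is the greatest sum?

72

Let S[i] be the best sum of a strictly increasing subsequence ending at i:
i:      0  1  2  3  4  5  6  7  8  9 10 11
b[i]:  12 16 16 10  6 20 10 12 14 14 24 18
S:     12 28 28 10  6 48 16 28 42 42 72 60
Maximum is 72 (e.g. 12 + 16 + 20 + 24).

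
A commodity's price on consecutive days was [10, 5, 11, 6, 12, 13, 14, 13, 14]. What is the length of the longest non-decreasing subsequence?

Let dp[i] be the length of the longest such subsequence ending at index i:
i:      1  2  3  4  5  6  7  8  9
a[i]:  10  5 11  6 12 13 14 13 14
dp:     1  1  2  2  3  4  5  5  6
Maximum dp value is 6.

6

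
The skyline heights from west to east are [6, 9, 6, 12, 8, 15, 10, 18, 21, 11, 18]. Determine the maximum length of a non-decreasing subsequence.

6

Track the smallest tail for each achievable length (allowing ties):
6 → extends → [6]
9 → extends → [6, 9]
6 → replaces 9 → [6, 6]
12 → extends → [6, 6, 12]
8 → replaces 12 → [6, 6, 8]
15 → extends → [6, 6, 8, 15]
10 → replaces 15 → [6, 6, 8, 10]
18 → extends → [6, 6, 8, 10, 18]
21 → extends → [6, 6, 8, 10, 18, 21]
11 → replaces 18 → [6, 6, 8, 10, 11, 21]
18 → replaces 21 → [6, 6, 8, 10, 11, 18]
Six tails, so the longest non-decreasing subsequence has length 6 (e.g. 6, 9, 12, 15, 18, 21).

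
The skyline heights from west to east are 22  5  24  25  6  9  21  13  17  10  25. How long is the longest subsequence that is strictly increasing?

Track the smallest tail for each achievable length (strict):
22 → extends → [22]
5 → replaces 22 → [5]
24 → extends → [5, 24]
25 → extends → [5, 24, 25]
6 → replaces 24 → [5, 6, 25]
9 → replaces 25 → [5, 6, 9]
21 → extends → [5, 6, 9, 21]
13 → replaces 21 → [5, 6, 9, 13]
17 → extends → [5, 6, 9, 13, 17]
10 → replaces 13 → [5, 6, 9, 10, 17]
25 → extends → [5, 6, 9, 10, 17, 25]
Six tails, so the longest strictly increasing subsequence has length 6 (e.g. 5, 6, 9, 13, 17, 25).

6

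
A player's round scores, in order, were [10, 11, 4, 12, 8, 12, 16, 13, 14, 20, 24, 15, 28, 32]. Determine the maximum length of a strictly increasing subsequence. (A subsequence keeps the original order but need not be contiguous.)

9

Track the smallest tail for each achievable length (strict):
10 → extends → [10]
11 → extends → [10, 11]
4 → replaces 10 → [4, 11]
12 → extends → [4, 11, 12]
8 → replaces 11 → [4, 8, 12]
12 → already a tail → [4, 8, 12]
16 → extends → [4, 8, 12, 16]
13 → replaces 16 → [4, 8, 12, 13]
14 → extends → [4, 8, 12, 13, 14]
20 → extends → [4, 8, 12, 13, 14, 20]
24 → extends → [4, 8, 12, 13, 14, 20, 24]
15 → replaces 20 → [4, 8, 12, 13, 14, 15, 24]
28 → extends → [4, 8, 12, 13, 14, 15, 24, 28]
32 → extends → [4, 8, 12, 13, 14, 15, 24, 28, 32]
Nine tails, so the longest strictly increasing subsequence has length 9 (e.g. 10, 11, 12, 13, 14, 20, 24, 28, 32).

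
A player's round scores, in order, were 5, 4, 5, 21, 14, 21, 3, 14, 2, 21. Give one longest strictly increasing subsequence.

4, 5, 14, 21

Patience tails give the LIS length; then backtrack through the dp parents:
5 → extends → [5]
4 → replaces 5 → [4]
5 → extends → [4, 5]
21 → extends → [4, 5, 21]
14 → replaces 21 → [4, 5, 14]
21 → extends → [4, 5, 14, 21]
3 → replaces 4 → [3, 5, 14, 21]
14 → already a tail → [3, 5, 14, 21]
2 → replaces 3 → [2, 5, 14, 21]
21 → already a tail → [2, 5, 14, 21]
Length 4; one witness is 4, 5, 14, 21.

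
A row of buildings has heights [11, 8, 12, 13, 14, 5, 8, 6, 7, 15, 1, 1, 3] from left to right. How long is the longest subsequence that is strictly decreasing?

Negate each value so 'decreasing' becomes 'increasing', then run patience tails on the negated sequence:
-11 → extends → [-11]
-8 → extends → [-11, -8]
-12 → replaces -11 → [-12, -8]
-13 → replaces -12 → [-13, -8]
-14 → replaces -13 → [-14, -8]
-5 → extends → [-14, -8, -5]
-8 → already a tail → [-14, -8, -5]
-6 → replaces -5 → [-14, -8, -6]
-7 → replaces -6 → [-14, -8, -7]
-15 → replaces -14 → [-15, -8, -7]
-1 → extends → [-15, -8, -7, -1]
-1 → already a tail → [-15, -8, -7, -1]
-3 → replaces -1 → [-15, -8, -7, -3]
Four tails, so the longest strictly decreasing subsequence of the original has length 4.

4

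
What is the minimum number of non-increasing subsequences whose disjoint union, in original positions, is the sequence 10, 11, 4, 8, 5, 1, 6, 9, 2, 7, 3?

Place each on the leftmost legal pile:
10 → new pile 1 (tops now [10])
11 → new pile 2 (tops now [10, 11])
4 → pile 1 (tops now [4, 11])
8 → pile 2 (tops now [4, 8])
5 → pile 2 (tops now [4, 5])
1 → pile 1 (tops now [1, 5])
6 → new pile 3 (tops now [1, 5, 6])
9 → new pile 4 (tops now [1, 5, 6, 9])
2 → pile 2 (tops now [1, 2, 6, 9])
7 → pile 4 (tops now [1, 2, 6, 7])
3 → pile 3 (tops now [1, 2, 3, 7])
Four piles.

4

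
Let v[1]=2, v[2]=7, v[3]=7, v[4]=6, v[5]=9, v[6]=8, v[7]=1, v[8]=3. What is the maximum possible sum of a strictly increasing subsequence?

Let S[i] be the best sum of a strictly increasing subsequence ending at i:
i:      1  2  3  4  5  6  7  8
v[i]:   2  7  7  6  9  8  1  3
S:      2  9  9  8 18 17  1  5
Maximum is 18 (e.g. 2 + 7 + 9).

18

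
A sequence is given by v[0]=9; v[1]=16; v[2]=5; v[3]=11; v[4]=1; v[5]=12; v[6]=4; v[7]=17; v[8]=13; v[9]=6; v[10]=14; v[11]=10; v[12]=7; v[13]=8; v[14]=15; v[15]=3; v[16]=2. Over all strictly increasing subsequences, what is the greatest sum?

Let S[i] be the best sum of a strictly increasing subsequence ending at i:
i:      0  1  2  3  4  5  6  7  8  9 10 11 12 13 14 15 16
v[i]:   9 16  5 11  1 12  4 17 13  6 14 10  7  8 15  3  2
S:      9 25  5 20  1 32  5 49 45 11 59 21 18 26 74  4  3
Maximum is 74 (e.g. 9 + 11 + 12 + 13 + 14 + 15).

74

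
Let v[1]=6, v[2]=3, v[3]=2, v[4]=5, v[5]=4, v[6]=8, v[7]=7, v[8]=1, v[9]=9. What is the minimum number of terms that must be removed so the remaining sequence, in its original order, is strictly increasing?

5

Fewest deletions = n − (longest strictly increasing subsequence).
i:     1 2 3 4 5 6 7 8 9
v[i]:  6 3 2 5 4 8 7 1 9
dp:    1 1 1 2 2 3 3 1 4
max dp = 4, so deletions = 9 − 4 = 5.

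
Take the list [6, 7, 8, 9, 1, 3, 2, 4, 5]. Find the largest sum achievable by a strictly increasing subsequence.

Let S[i] be the best sum of a strictly increasing subsequence ending at i:
i:      1  2  3  4  5  6  7  8  9
a[i]:   6  7  8  9  1  3  2  4  5
S:      6 13 21 30  1  4  3  8 13
Maximum is 30 (e.g. 6 + 7 + 8 + 9).

30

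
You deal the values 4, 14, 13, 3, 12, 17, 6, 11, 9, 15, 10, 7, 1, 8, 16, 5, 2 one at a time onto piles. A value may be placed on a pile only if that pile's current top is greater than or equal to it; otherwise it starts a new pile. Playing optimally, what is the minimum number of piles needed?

5

The minimum number of non-increasing subsequences covering a sequence equals the length of its longest strictly increasing subsequence.
LIS length is 5 (e.g. 4, 6, 11, 15, 16), so 5 piles are needed.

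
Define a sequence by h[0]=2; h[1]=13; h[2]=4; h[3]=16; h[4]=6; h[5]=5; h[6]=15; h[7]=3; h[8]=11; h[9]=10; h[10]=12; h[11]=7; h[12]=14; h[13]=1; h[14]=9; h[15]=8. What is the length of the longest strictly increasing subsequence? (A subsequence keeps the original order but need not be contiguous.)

6

Let dp[i] be the length of the longest such subsequence ending at index i:
i:      0  1  2  3  4  5  6  7  8  9 10 11 12 13 14 15
h[i]:   2 13  4 16  6  5 15  3 11 10 12  7 14  1  9  8
dp:     1  2  2  3  3  3  4  2  4  4  5  4  6  1  5  5
Maximum dp value is 6.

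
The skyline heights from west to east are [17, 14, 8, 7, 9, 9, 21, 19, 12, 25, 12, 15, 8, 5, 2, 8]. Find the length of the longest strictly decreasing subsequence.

Let dp[i] be the longest strictly decreasing subsequence ending at i:
i:      1  2  3  4  5  6  7  8  9 10 11 12 13 14 15 16
a[i]:  17 14  8  7  9  9 21 19 12 25 12 15  8  5  2  8
dp:     1  2  3  4  3  3  1  2  3  1  3  3  4  5  6  4
Maximum is 6.

6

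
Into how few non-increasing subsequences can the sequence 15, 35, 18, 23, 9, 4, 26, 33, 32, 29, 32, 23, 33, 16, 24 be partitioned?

7

The minimum number of non-increasing subsequences covering a sequence equals the length of its longest strictly increasing subsequence.
LIS length is 7 (e.g. 15, 18, 23, 26, 29, 32, 33), so 7 piles are needed.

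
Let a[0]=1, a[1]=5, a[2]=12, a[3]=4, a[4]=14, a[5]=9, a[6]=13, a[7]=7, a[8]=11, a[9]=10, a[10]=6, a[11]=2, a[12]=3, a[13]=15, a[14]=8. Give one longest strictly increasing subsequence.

1, 5, 12, 14, 15

Patience tails give the LIS length; then backtrack through the dp parents:
1 → extends → [1]
5 → extends → [1, 5]
12 → extends → [1, 5, 12]
4 → replaces 5 → [1, 4, 12]
14 → extends → [1, 4, 12, 14]
9 → replaces 12 → [1, 4, 9, 14]
13 → replaces 14 → [1, 4, 9, 13]
7 → replaces 9 → [1, 4, 7, 13]
11 → replaces 13 → [1, 4, 7, 11]
10 → replaces 11 → [1, 4, 7, 10]
6 → replaces 7 → [1, 4, 6, 10]
2 → replaces 4 → [1, 2, 6, 10]
3 → replaces 6 → [1, 2, 3, 10]
15 → extends → [1, 2, 3, 10, 15]
8 → replaces 10 → [1, 2, 3, 8, 15]
Length 5; one witness is 1, 5, 12, 14, 15.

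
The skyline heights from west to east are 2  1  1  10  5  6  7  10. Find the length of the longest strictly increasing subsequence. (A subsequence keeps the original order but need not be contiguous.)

Let dp[i] be the length of the longest such subsequence ending at index i:
i:      1  2  3  4  5  6  7  8
a[i]:   2  1  1 10  5  6  7 10
dp:     1  1  1  2  2  3  4  5
Maximum dp value is 5.

5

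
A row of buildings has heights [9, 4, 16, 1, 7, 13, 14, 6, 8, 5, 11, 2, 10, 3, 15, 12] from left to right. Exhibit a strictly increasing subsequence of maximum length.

4, 7, 13, 14, 15

Patience tails give the LIS length; then backtrack through the dp parents:
9 → extends → [9]
4 → replaces 9 → [4]
16 → extends → [4, 16]
1 → replaces 4 → [1, 16]
7 → replaces 16 → [1, 7]
13 → extends → [1, 7, 13]
14 → extends → [1, 7, 13, 14]
6 → replaces 7 → [1, 6, 13, 14]
8 → replaces 13 → [1, 6, 8, 14]
5 → replaces 6 → [1, 5, 8, 14]
11 → replaces 14 → [1, 5, 8, 11]
2 → replaces 5 → [1, 2, 8, 11]
10 → replaces 11 → [1, 2, 8, 10]
3 → replaces 8 → [1, 2, 3, 10]
15 → extends → [1, 2, 3, 10, 15]
12 → replaces 15 → [1, 2, 3, 10, 12]
Length 5; one witness is 4, 7, 13, 14, 15.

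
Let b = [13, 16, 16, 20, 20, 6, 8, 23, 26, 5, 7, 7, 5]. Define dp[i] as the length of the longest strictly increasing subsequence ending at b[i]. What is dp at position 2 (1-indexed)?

2

dp[i] = 1 + max{dp[j] : j<i, b[j]<b[i]} (or 1 if no such j):
i:      1  2  3  4  5  6  7  8  9 10 11 12 13
b[i]:  13 16 16 20 20  6  8 23 26  5  7  7  5
dp:     1  2  2  3  3  1  2  4  5  1  2  2  1
At index 2 the value is 2.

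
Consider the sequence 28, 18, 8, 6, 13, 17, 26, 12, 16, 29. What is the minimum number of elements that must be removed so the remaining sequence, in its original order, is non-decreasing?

5

Fewest deletions = n − (longest non-decreasing subsequence).
Patience tails:
28 → extends → [28]
18 → replaces 28 → [18]
8 → replaces 18 → [8]
6 → replaces 8 → [6]
13 → extends → [6, 13]
17 → extends → [6, 13, 17]
26 → extends → [6, 13, 17, 26]
12 → replaces 13 → [6, 12, 17, 26]
16 → replaces 17 → [6, 12, 16, 26]
29 → extends → [6, 12, 16, 26, 29]
Longest non-decreasing subsequence has length 5, so deletions = 10 − 5 = 5.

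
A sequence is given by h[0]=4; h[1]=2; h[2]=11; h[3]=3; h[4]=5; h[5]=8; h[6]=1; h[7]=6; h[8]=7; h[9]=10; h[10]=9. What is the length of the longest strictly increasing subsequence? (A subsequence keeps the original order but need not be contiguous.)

Let dp[i] be the length of the longest such subsequence ending at index i:
i:      0  1  2  3  4  5  6  7  8  9 10
h[i]:   4  2 11  3  5  8  1  6  7 10  9
dp:     1  1  2  2  3  4  1  4  5  6  6
Maximum dp value is 6.

6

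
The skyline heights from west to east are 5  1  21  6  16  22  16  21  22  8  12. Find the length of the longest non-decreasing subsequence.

6

Let dp[i] be the length of the longest such subsequence ending at index i:
i:      1  2  3  4  5  6  7  8  9 10 11
a[i]:   5  1 21  6 16 22 16 21 22  8 12
dp:     1  1  2  2  3  4  4  5  6  3  4
Maximum dp value is 6.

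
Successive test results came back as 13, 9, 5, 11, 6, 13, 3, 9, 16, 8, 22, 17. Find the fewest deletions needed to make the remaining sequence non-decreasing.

Fewest deletions = n − (longest non-decreasing subsequence).
i:      1  2  3  4  5  6  7  8  9 10 11 12
a[i]:  13  9  5 11  6 13  3  9 16  8 22 17
dp:     1  1  1  2  2  3  1  3  4  3  5  5
max dp = 5, so deletions = 12 − 5 = 7.

7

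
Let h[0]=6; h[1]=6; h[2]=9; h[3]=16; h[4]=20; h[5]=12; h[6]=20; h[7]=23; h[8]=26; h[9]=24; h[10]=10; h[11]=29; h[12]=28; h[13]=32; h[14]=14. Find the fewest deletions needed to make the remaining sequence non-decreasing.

Fewest deletions = n − (longest non-decreasing subsequence).
i:      0  1  2  3  4  5  6  7  8  9 10 11 12 13 14
h[i]:   6  6  9 16 20 12 20 23 26 24 10 29 28 32 14
dp:     1  2  3  4  5  4  6  7  8  8  4  9  9 10  5
max dp = 10, so deletions = 15 − 10 = 5.

5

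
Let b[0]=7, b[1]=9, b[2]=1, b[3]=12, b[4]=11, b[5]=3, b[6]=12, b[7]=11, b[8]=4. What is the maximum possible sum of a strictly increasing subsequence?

39

Let S[i] be the best sum of a strictly increasing subsequence ending at i:
i:      0  1  2  3  4  5  6  7  8
b[i]:   7  9  1 12 11  3 12 11  4
S:      7 16  1 28 27  4 39 27  8
Maximum is 39 (e.g. 7 + 9 + 11 + 12).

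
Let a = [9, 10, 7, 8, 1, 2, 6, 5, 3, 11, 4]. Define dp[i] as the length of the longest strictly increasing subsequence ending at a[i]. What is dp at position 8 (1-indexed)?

dp[i] = 1 + max{dp[j] : j<i, a[j]<a[i]} (or 1 if no such j):
i:      1  2  3  4  5  6  7  8  9 10 11
a[i]:   9 10  7  8  1  2  6  5  3 11  4
dp:     1  2  1  2  1  2  3  3  3  4  4
At index 8 the value is 3.

3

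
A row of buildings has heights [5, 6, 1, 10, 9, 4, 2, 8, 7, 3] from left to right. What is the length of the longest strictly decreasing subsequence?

Negate each value so 'decreasing' becomes 'increasing', then run patience tails on the negated sequence:
-5 → extends → [-5]
-6 → replaces -5 → [-6]
-1 → extends → [-6, -1]
-10 → replaces -6 → [-10, -1]
-9 → replaces -1 → [-10, -9]
-4 → extends → [-10, -9, -4]
-2 → extends → [-10, -9, -4, -2]
-8 → replaces -4 → [-10, -9, -8, -2]
-7 → replaces -2 → [-10, -9, -8, -7]
-3 → extends → [-10, -9, -8, -7, -3]
Five tails, so the longest strictly decreasing subsequence of the original has length 5.

5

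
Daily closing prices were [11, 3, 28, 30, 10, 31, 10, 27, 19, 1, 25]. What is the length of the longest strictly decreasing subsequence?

Negate each value so 'decreasing' becomes 'increasing', then run patience tails on the negated sequence:
-11 → extends → [-11]
-3 → extends → [-11, -3]
-28 → replaces -11 → [-28, -3]
-30 → replaces -28 → [-30, -3]
-10 → replaces -3 → [-30, -10]
-31 → replaces -30 → [-31, -10]
-10 → already a tail → [-31, -10]
-27 → replaces -10 → [-31, -27]
-19 → extends → [-31, -27, -19]
-1 → extends → [-31, -27, -19, -1]
-25 → replaces -19 → [-31, -27, -25, -1]
Four tails, so the longest strictly decreasing subsequence of the original has length 4.

4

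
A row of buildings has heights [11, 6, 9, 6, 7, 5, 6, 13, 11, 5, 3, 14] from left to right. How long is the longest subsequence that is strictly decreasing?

Negate each value so 'decreasing' becomes 'increasing', then run patience tails on the negated sequence:
-11 → extends → [-11]
-6 → extends → [-11, -6]
-9 → replaces -6 → [-11, -9]
-6 → extends → [-11, -9, -6]
-7 → replaces -6 → [-11, -9, -7]
-5 → extends → [-11, -9, -7, -5]
-6 → replaces -5 → [-11, -9, -7, -6]
-13 → replaces -11 → [-13, -9, -7, -6]
-11 → replaces -9 → [-13, -11, -7, -6]
-5 → extends → [-13, -11, -7, -6, -5]
-3 → extends → [-13, -11, -7, -6, -5, -3]
-14 → replaces -13 → [-14, -11, -7, -6, -5, -3]
Six tails, so the longest strictly decreasing subsequence of the original has length 6.

6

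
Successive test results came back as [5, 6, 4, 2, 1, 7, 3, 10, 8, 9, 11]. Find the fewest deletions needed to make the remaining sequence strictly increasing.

Fewest deletions = n − (longest strictly increasing subsequence).
Patience tails:
5 → extends → [5]
6 → extends → [5, 6]
4 → replaces 5 → [4, 6]
2 → replaces 4 → [2, 6]
1 → replaces 2 → [1, 6]
7 → extends → [1, 6, 7]
3 → replaces 6 → [1, 3, 7]
10 → extends → [1, 3, 7, 10]
8 → replaces 10 → [1, 3, 7, 8]
9 → extends → [1, 3, 7, 8, 9]
11 → extends → [1, 3, 7, 8, 9, 11]
Longest strictly increasing subsequence has length 6, so deletions = 11 − 6 = 5.

5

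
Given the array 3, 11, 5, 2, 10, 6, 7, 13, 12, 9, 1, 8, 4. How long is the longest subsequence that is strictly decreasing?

5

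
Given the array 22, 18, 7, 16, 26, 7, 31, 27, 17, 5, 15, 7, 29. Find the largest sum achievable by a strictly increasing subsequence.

105

Let S[i] be the best sum of a strictly increasing subsequence ending at i:
i:       1   2   3   4   5   6   7   8   9  10  11  12  13
a[i]:   22  18   7  16  26   7  31  27  17   5  15   7  29
S:      22  18   7  23  49   7  80  76  40   5  22  12 105
Maximum is 105 (e.g. 7 + 16 + 26 + 27 + 29).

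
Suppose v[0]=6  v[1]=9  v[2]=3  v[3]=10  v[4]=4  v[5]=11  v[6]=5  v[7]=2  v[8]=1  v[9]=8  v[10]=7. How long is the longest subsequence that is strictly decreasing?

4

Let dp[i] be the longest strictly decreasing subsequence ending at i:
i:      0  1  2  3  4  5  6  7  8  9 10
v[i]:   6  9  3 10  4 11  5  2  1  8  7
dp:     1  1  2  1  2  1  2  3  4  2  3
Maximum is 4.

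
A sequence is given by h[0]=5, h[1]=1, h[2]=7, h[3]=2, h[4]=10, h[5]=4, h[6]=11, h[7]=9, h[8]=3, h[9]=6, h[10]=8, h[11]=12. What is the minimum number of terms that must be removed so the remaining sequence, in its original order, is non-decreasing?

6

Fewest deletions = n − (longest non-decreasing subsequence).
i:      0  1  2  3  4  5  6  7  8  9 10 11
h[i]:   5  1  7  2 10  4 11  9  3  6  8 12
dp:     1  1  2  2  3  3  4  4  3  4  5  6
max dp = 6, so deletions = 12 − 6 = 6.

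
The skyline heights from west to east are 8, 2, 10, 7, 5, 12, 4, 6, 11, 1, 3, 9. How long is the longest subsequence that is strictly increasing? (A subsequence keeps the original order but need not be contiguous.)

Track the smallest tail for each achievable length (strict):
8 → extends → [8]
2 → replaces 8 → [2]
10 → extends → [2, 10]
7 → replaces 10 → [2, 7]
5 → replaces 7 → [2, 5]
12 → extends → [2, 5, 12]
4 → replaces 5 → [2, 4, 12]
6 → replaces 12 → [2, 4, 6]
11 → extends → [2, 4, 6, 11]
1 → replaces 2 → [1, 4, 6, 11]
3 → replaces 4 → [1, 3, 6, 11]
9 → replaces 11 → [1, 3, 6, 9]
Four tails, so the longest strictly increasing subsequence has length 4 (e.g. 2, 5, 6, 11).

4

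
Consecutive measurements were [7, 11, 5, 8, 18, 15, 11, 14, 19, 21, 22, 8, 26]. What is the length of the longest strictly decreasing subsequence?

4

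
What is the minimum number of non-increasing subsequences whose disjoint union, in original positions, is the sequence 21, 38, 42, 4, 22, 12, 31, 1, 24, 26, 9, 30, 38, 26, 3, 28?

Place each on the leftmost legal pile:
21 → new pile 1 (tops now [21])
38 → new pile 2 (tops now [21, 38])
42 → new pile 3 (tops now [21, 38, 42])
4 → pile 1 (tops now [4, 38, 42])
22 → pile 2 (tops now [4, 22, 42])
12 → pile 2 (tops now [4, 12, 42])
31 → pile 3 (tops now [4, 12, 31])
1 → pile 1 (tops now [1, 12, 31])
24 → pile 3 (tops now [1, 12, 24])
26 → new pile 4 (tops now [1, 12, 24, 26])
9 → pile 2 (tops now [1, 9, 24, 26])
30 → new pile 5 (tops now [1, 9, 24, 26, 30])
38 → new pile 6 (tops now [1, 9, 24, 26, 30, 38])
26 → pile 4 (tops now [1, 9, 24, 26, 30, 38])
3 → pile 2 (tops now [1, 3, 24, 26, 30, 38])
28 → pile 5 (tops now [1, 3, 24, 26, 28, 38])
Six piles.

6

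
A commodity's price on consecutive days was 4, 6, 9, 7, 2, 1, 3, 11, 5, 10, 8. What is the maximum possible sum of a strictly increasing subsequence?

Let S[i] be the best sum of a strictly increasing subsequence ending at i:
i:      1  2  3  4  5  6  7  8  9 10 11
a[i]:   4  6  9  7  2  1  3 11  5 10  8
S:      4 10 19 17  2  1  5 30 10 29 25
Maximum is 30 (e.g. 4 + 6 + 9 + 11).

30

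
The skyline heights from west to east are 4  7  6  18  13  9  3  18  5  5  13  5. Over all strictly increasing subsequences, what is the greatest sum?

Let S[i] be the best sum of a strictly increasing subsequence ending at i:
i:      1  2  3  4  5  6  7  8  9 10 11 12
a[i]:   4  7  6 18 13  9  3 18  5  5 13  5
S:      4 11 10 29 24 20  3 42  9  9 33  9
Maximum is 42 (e.g. 4 + 7 + 13 + 18).

42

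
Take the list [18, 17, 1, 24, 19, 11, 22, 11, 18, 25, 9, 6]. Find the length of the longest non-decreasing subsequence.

Track the smallest tail for each achievable length (allowing ties):
18 → extends → [18]
17 → replaces 18 → [17]
1 → replaces 17 → [1]
24 → extends → [1, 24]
19 → replaces 24 → [1, 19]
11 → replaces 19 → [1, 11]
22 → extends → [1, 11, 22]
11 → replaces 22 → [1, 11, 11]
18 → extends → [1, 11, 11, 18]
25 → extends → [1, 11, 11, 18, 25]
9 → replaces 11 → [1, 9, 11, 18, 25]
6 → replaces 9 → [1, 6, 11, 18, 25]
Five tails, so the longest non-decreasing subsequence has length 5 (e.g. 1, 11, 11, 18, 25).

5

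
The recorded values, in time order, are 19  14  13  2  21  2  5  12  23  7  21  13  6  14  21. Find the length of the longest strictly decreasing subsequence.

6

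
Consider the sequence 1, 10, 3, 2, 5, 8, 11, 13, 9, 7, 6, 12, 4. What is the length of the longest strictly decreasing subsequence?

Negate each value so 'decreasing' becomes 'increasing', then run patience tails on the negated sequence:
-1 → extends → [-1]
-10 → replaces -1 → [-10]
-3 → extends → [-10, -3]
-2 → extends → [-10, -3, -2]
-5 → replaces -3 → [-10, -5, -2]
-8 → replaces -5 → [-10, -8, -2]
-11 → replaces -10 → [-11, -8, -2]
-13 → replaces -11 → [-13, -8, -2]
-9 → replaces -8 → [-13, -9, -2]
-7 → replaces -2 → [-13, -9, -7]
-6 → extends → [-13, -9, -7, -6]
-12 → replaces -9 → [-13, -12, -7, -6]
-4 → extends → [-13, -12, -7, -6, -4]
Five tails, so the longest strictly decreasing subsequence of the original has length 5.

5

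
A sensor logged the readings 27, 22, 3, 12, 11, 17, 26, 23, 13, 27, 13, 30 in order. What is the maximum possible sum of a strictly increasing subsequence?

115

Let S[i] be the best sum of a strictly increasing subsequence ending at i:
i:       1   2   3   4   5   6   7   8   9  10  11  12
a[i]:   27  22   3  12  11  17  26  23  13  27  13  30
S:      27  22   3  15  14  32  58  55  28  85  28 115
Maximum is 115 (e.g. 3 + 12 + 17 + 26 + 27 + 30).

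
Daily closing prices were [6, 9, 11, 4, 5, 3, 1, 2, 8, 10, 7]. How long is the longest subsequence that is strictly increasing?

Let dp[i] be the length of the longest such subsequence ending at index i:
i:      1  2  3  4  5  6  7  8  9 10 11
a[i]:   6  9 11  4  5  3  1  2  8 10  7
dp:     1  2  3  1  2  1  1  2  3  4  3
Maximum dp value is 4.

4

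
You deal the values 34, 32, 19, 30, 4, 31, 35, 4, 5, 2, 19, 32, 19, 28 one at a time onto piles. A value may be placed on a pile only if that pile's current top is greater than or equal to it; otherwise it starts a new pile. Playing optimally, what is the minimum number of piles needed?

The minimum number of non-increasing subsequences covering a sequence equals the length of its longest strictly increasing subsequence.
LIS length is 4 (e.g. 19, 30, 31, 35), so 4 piles are needed.

4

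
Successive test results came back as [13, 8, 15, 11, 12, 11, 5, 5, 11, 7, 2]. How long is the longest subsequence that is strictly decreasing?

Negate each value so 'decreasing' becomes 'increasing', then run patience tails on the negated sequence:
-13 → extends → [-13]
-8 → extends → [-13, -8]
-15 → replaces -13 → [-15, -8]
-11 → replaces -8 → [-15, -11]
-12 → replaces -11 → [-15, -12]
-11 → extends → [-15, -12, -11]
-5 → extends → [-15, -12, -11, -5]
-5 → already a tail → [-15, -12, -11, -5]
-11 → already a tail → [-15, -12, -11, -5]
-7 → replaces -5 → [-15, -12, -11, -7]
-2 → extends → [-15, -12, -11, -7, -2]
Five tails, so the longest strictly decreasing subsequence of the original has length 5.

5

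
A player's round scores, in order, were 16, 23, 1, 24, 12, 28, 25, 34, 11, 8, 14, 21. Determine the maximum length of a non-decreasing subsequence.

5

Let dp[i] be the length of the longest such subsequence ending at index i:
i:      1  2  3  4  5  6  7  8  9 10 11 12
a[i]:  16 23  1 24 12 28 25 34 11  8 14 21
dp:     1  2  1  3  2  4  4  5  2  2  3  4
Maximum dp value is 5.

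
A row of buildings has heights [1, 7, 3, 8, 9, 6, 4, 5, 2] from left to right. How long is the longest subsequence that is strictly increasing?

Track the smallest tail for each achievable length (strict):
1 → extends → [1]
7 → extends → [1, 7]
3 → replaces 7 → [1, 3]
8 → extends → [1, 3, 8]
9 → extends → [1, 3, 8, 9]
6 → replaces 8 → [1, 3, 6, 9]
4 → replaces 6 → [1, 3, 4, 9]
5 → replaces 9 → [1, 3, 4, 5]
2 → replaces 3 → [1, 2, 4, 5]
Four tails, so the longest strictly increasing subsequence has length 4 (e.g. 1, 7, 8, 9).

4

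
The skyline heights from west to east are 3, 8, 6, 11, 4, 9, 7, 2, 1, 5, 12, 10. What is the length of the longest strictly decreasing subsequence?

5

Let dp[i] be the longest strictly decreasing subsequence ending at i:
i:      1  2  3  4  5  6  7  8  9 10 11 12
a[i]:   3  8  6 11  4  9  7  2  1  5 12 10
dp:     1  1  2  1  3  2  3  4  5  4  1  2
Maximum is 5.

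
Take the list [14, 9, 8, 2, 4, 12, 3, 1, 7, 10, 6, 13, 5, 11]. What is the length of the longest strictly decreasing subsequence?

Let dp[i] be the longest strictly decreasing subsequence ending at i:
i:      1  2  3  4  5  6  7  8  9 10 11 12 13 14
a[i]:  14  9  8  2  4 12  3  1  7 10  6 13  5 11
dp:     1  2  3  4  4  2  5  6  4  3  5  2  6  3
Maximum is 6.

6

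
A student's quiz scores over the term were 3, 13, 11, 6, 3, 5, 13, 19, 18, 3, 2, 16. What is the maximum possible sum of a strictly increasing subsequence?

Let S[i] be the best sum of a strictly increasing subsequence ending at i:
i:      1  2  3  4  5  6  7  8  9 10 11 12
a[i]:   3 13 11  6  3  5 13 19 18  3  2 16
S:      3 16 14  9  3  8 27 46 45  3  2 43
Maximum is 46 (e.g. 3 + 11 + 13 + 19).

46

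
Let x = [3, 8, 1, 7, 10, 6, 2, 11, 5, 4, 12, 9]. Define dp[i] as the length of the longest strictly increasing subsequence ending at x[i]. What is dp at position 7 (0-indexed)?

dp[i] = 1 + max{dp[j] : j<i, x[j]<x[i]} (or 1 if no such j):
i:      0  1  2  3  4  5  6  7  8  9 10 11
x[i]:   3  8  1  7 10  6  2 11  5  4 12  9
dp:     1  2  1  2  3  2  2  4  3  3  5  4
At index 7 the value is 4.

4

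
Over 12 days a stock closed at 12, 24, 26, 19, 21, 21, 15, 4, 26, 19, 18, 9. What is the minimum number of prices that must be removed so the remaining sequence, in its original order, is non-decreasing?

Fewest deletions = n − (longest non-decreasing subsequence).
i:      1  2  3  4  5  6  7  8  9 10 11 12
a[i]:  12 24 26 19 21 21 15  4 26 19 18  9
dp:     1  2  3  2  3  4  2  1  5  3  3  2
max dp = 5, so deletions = 12 − 5 = 7.

7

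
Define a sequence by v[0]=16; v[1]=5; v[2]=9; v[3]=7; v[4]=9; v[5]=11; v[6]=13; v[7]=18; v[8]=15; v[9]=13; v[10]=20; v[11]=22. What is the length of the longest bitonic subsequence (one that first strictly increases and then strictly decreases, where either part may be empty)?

8

inc[i] = longest strictly increasing subsequence ending at i; dec[i] = longest strictly decreasing subsequence starting at i:
i:      0  1  2  3  4  5  6  7  8  9 10 11
v[i]:  16  5  9  7  9 11 13 18 15 13 20 22
inc:    1  1  2  2  3  4  5  6  6  5  7  8
dec:    3  1  2  1  1  1  1  3  2  1  1  1
Best peak at i=7 (value 18): inc=6, dec=3, length 6+3−1 = 8.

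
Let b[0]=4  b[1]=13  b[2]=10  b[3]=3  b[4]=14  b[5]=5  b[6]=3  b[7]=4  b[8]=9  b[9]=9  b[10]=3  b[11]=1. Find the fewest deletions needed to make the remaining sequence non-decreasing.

7

Fewest deletions = n − (longest non-decreasing subsequence).
Patience tails:
4 → extends → [4]
13 → extends → [4, 13]
10 → replaces 13 → [4, 10]
3 → replaces 4 → [3, 10]
14 → extends → [3, 10, 14]
5 → replaces 10 → [3, 5, 14]
3 → replaces 5 → [3, 3, 14]
4 → replaces 14 → [3, 3, 4]
9 → extends → [3, 3, 4, 9]
9 → extends → [3, 3, 4, 9, 9]
3 → replaces 4 → [3, 3, 3, 9, 9]
1 → replaces 3 → [1, 3, 3, 9, 9]
Longest non-decreasing subsequence has length 5, so deletions = 12 − 5 = 7.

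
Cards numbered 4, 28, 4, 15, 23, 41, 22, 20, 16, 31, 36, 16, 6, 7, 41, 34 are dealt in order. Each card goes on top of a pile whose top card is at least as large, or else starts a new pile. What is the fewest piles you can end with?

Place each on the leftmost legal pile:
4 → new pile 1 (tops now [4])
28 → new pile 2 (tops now [4, 28])
4 → pile 1 (tops now [4, 28])
15 → pile 2 (tops now [4, 15])
23 → new pile 3 (tops now [4, 15, 23])
41 → new pile 4 (tops now [4, 15, 23, 41])
22 → pile 3 (tops now [4, 15, 22, 41])
20 → pile 3 (tops now [4, 15, 20, 41])
16 → pile 3 (tops now [4, 15, 16, 41])
31 → pile 4 (tops now [4, 15, 16, 31])
36 → new pile 5 (tops now [4, 15, 16, 31, 36])
16 → pile 3 (tops now [4, 15, 16, 31, 36])
6 → pile 2 (tops now [4, 6, 16, 31, 36])
7 → pile 3 (tops now [4, 6, 7, 31, 36])
41 → new pile 6 (tops now [4, 6, 7, 31, 36, 41])
34 → pile 5 (tops now [4, 6, 7, 31, 34, 41])
Six piles.

6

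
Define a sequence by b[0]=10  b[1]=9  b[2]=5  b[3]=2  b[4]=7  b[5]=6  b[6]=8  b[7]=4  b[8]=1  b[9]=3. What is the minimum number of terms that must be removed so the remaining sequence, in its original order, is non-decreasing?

Fewest deletions = n − (longest non-decreasing subsequence).
i:      0  1  2  3  4  5  6  7  8  9
b[i]:  10  9  5  2  7  6  8  4  1  3
dp:     1  1  1  1  2  2  3  2  1  2
max dp = 3, so deletions = 10 − 3 = 7.

7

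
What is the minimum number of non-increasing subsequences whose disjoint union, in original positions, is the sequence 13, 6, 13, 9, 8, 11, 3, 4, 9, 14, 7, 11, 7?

4

The minimum number of non-increasing subsequences covering a sequence equals the length of its longest strictly increasing subsequence.
LIS length is 4 (e.g. 6, 9, 11, 14), so 4 piles are needed.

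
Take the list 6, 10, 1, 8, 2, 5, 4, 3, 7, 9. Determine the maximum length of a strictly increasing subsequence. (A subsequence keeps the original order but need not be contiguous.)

5

Let dp[i] be the length of the longest such subsequence ending at index i:
i:      1  2  3  4  5  6  7  8  9 10
a[i]:   6 10  1  8  2  5  4  3  7  9
dp:     1  2  1  2  2  3  3  3  4  5
Maximum dp value is 5.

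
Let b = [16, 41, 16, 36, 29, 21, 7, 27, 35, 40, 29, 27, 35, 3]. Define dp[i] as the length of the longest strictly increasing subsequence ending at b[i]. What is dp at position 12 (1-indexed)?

3

dp[i] = 1 + max{dp[j] : j<i, b[j]<b[i]} (or 1 if no such j):
i:      1  2  3  4  5  6  7  8  9 10 11 12 13 14
b[i]:  16 41 16 36 29 21  7 27 35 40 29 27 35  3
dp:     1  2  1  2  2  2  1  3  4  5  4  3  5  1
At index 12 the value is 3.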